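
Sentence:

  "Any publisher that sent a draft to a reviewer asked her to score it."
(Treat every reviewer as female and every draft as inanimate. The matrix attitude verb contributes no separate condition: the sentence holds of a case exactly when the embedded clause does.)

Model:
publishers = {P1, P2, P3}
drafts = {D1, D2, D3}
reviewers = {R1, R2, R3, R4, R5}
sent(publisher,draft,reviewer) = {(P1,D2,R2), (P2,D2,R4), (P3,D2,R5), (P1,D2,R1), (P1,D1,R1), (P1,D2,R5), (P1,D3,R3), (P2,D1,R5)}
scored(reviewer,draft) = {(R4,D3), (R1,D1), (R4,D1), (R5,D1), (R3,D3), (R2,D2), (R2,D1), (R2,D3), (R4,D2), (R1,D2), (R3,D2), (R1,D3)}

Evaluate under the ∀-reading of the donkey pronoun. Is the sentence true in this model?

False

"her" takes "a reviewer" as antecedent and "it" takes "a draft"; both are donkey pronouns co-varying with the restrictor.
Strong reading: for every (p,d,r) with sent(p,d,r), scored(r,d).
Restrictor triples: (P1,D1,R1)→scored(R1,D1) ✓  (P1,D2,R1)→scored(R1,D2) ✓  (P1,D2,R2)→scored(R2,D2) ✓  (P1,D2,R5)→scored(R5,D2) ✗  (P1,D3,R3)→scored(R3,D3) ✓  (P2,D1,R5)→scored(R5,D1) ✓  (P2,D2,R4)→scored(R4,D2) ✓  (P3,D2,R5)→scored(R5,D2) ✗
Counterexample: (P1,D2,R5) — scored(R5,D2) does not hold.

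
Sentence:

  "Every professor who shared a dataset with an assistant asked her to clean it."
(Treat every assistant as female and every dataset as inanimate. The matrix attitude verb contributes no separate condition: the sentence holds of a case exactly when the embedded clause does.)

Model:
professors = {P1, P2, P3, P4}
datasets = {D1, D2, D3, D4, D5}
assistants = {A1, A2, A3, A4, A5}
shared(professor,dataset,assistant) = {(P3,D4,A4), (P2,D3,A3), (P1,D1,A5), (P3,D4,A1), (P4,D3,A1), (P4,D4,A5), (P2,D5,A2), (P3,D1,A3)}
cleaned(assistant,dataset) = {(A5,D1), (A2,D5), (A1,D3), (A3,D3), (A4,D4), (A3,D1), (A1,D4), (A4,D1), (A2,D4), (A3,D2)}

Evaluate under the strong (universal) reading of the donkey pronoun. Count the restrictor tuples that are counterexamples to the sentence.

1

"her" takes "an assistant" as antecedent and "it" takes "a dataset"; both are donkey pronouns co-varying with the restrictor.
Strong reading: for every (p,d,a) with shared(p,d,a), cleaned(a,d).
Restrictor triples: (P1,D1,A5)→cleaned(A5,D1) ✓  (P2,D3,A3)→cleaned(A3,D3) ✓  (P2,D5,A2)→cleaned(A2,D5) ✓  (P3,D1,A3)→cleaned(A3,D1) ✓  (P3,D4,A1)→cleaned(A1,D4) ✓  (P3,D4,A4)→cleaned(A4,D4) ✓  (P4,D3,A1)→cleaned(A1,D3) ✓  (P4,D4,A5)→cleaned(A5,D4) ✗
Counterexamples (restrictor triples failing the scope): 1.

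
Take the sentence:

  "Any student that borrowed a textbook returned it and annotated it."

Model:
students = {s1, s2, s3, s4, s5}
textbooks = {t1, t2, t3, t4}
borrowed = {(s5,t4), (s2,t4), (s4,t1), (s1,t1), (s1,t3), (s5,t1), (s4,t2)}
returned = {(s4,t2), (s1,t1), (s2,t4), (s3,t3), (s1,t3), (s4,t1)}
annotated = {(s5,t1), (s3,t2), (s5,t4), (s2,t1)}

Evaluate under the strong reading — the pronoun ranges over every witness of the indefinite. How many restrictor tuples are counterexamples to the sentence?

"it" takes "a textbook" as antecedent — a donkey pronoun bound across the clause boundary.
Strong reading: for every (s,t) with borrowed(s,t), returned(s,t) ∧ annotated(s,t).
Restrictor pairs: (s1,t1) ✗  (s1,t3) ✗  (s2,t4) ✗  (s4,t1) ✗  (s4,t2) ✗  (s5,t1) ✗  (s5,t4) ✗
Counterexamples (restrictor pairs failing the scope): 7.

7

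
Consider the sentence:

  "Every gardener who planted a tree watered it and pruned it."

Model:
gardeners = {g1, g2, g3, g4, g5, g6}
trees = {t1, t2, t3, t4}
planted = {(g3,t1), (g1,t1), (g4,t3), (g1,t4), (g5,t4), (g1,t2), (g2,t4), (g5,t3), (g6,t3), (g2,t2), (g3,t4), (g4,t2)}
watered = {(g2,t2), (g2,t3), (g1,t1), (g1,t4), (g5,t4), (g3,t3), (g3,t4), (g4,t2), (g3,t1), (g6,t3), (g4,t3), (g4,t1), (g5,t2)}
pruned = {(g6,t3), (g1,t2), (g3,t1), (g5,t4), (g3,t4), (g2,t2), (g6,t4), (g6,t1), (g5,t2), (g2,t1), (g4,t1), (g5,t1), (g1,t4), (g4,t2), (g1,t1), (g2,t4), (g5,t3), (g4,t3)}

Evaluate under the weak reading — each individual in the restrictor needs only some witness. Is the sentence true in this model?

"it" takes "a tree" as antecedent — a donkey pronoun bound across the clause boundary.
Weak reading: every gardener g with some planted-tree has at least one planted-tree t such that watered(g,t) ∧ pruned(g,t).
Per gardener: g1:✓  g2:✓  g3:✓  g4:✓  g5:✓  g6:✓
Every gardener in the restrictor has a witness.

True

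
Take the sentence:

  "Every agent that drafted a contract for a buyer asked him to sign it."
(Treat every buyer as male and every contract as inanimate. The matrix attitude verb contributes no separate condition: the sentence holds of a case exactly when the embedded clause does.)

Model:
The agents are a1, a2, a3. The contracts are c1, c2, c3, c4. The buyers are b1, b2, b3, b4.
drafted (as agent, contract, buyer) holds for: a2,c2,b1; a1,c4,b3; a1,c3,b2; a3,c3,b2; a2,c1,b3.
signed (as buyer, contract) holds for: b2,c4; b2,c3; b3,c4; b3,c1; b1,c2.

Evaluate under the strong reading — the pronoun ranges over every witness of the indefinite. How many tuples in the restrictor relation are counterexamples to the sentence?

0

"him" takes "a buyer" as antecedent and "it" takes "a contract"; both are donkey pronouns co-varying with the restrictor.
Strong reading: for every (a,c,b) with drafted(a,c,b), signed(b,c).
Restrictor triples: (a1,c3,b2)→signed(b2,c3) ✓  (a1,c4,b3)→signed(b3,c4) ✓  (a2,c1,b3)→signed(b3,c1) ✓  (a2,c2,b1)→signed(b1,c2) ✓  (a3,c3,b2)→signed(b2,c3) ✓
Counterexamples (restrictor triples failing the scope): 0.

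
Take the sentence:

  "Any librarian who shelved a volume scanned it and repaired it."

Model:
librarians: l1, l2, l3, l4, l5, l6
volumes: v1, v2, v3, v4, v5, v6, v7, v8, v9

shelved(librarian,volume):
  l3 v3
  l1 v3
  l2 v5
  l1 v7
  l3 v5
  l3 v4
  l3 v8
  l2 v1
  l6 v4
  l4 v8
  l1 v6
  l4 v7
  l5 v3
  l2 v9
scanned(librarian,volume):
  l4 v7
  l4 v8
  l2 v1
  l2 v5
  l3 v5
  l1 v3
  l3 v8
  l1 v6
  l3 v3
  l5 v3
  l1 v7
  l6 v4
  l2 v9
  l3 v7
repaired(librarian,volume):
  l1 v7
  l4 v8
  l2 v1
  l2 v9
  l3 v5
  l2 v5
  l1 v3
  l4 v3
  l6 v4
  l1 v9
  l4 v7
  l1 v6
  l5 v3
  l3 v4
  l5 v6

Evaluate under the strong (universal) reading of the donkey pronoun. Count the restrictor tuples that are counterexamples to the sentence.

"it" takes "a volume" as antecedent — a donkey pronoun bound across the clause boundary.
Strong reading: for every (l,v) with shelved(l,v), scanned(l,v) ∧ repaired(l,v).
Restrictor pairs: (l1,v3) ✓  (l1,v6) ✓  (l1,v7) ✓  (l2,v1) ✓  (l2,v5) ✓  (l2,v9) ✓  (l3,v3) ✗  (l3,v4) ✗  (l3,v5) ✓  (l3,v8) ✗  (l4,v7) ✓  (l4,v8) ✓  (l5,v3) ✓  (l6,v4) ✓
Counterexamples (restrictor pairs failing the scope): 3.

3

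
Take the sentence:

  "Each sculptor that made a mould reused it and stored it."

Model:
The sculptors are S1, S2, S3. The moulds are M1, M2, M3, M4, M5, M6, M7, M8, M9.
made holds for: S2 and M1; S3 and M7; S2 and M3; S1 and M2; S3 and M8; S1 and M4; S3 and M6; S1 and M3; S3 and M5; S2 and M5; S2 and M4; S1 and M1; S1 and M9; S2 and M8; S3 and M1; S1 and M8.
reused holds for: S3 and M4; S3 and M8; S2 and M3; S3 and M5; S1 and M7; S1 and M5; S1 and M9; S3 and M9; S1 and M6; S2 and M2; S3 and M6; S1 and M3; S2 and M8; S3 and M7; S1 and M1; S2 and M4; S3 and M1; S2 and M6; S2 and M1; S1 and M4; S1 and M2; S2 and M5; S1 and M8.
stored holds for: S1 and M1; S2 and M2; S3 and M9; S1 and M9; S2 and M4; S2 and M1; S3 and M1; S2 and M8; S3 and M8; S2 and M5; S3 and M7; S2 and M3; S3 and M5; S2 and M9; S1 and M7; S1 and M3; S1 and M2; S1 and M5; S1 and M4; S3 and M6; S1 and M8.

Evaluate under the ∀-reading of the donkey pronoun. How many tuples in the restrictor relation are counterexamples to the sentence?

"it" takes "a mould" as antecedent — a donkey pronoun bound across the clause boundary.
Strong reading: for every (s,m) with made(s,m), reused(s,m) ∧ stored(s,m).
Restrictor pairs: (S1,M1) ✓  (S1,M2) ✓  (S1,M3) ✓  (S1,M4) ✓  (S1,M8) ✓  (S1,M9) ✓  (S2,M1) ✓  (S2,M3) ✓  (S2,M4) ✓  (S2,M5) ✓  (S2,M8) ✓  (S3,M1) ✓  (S3,M5) ✓  (S3,M6) ✓  (S3,M7) ✓  (S3,M8) ✓
Counterexamples (restrictor pairs failing the scope): 0.

0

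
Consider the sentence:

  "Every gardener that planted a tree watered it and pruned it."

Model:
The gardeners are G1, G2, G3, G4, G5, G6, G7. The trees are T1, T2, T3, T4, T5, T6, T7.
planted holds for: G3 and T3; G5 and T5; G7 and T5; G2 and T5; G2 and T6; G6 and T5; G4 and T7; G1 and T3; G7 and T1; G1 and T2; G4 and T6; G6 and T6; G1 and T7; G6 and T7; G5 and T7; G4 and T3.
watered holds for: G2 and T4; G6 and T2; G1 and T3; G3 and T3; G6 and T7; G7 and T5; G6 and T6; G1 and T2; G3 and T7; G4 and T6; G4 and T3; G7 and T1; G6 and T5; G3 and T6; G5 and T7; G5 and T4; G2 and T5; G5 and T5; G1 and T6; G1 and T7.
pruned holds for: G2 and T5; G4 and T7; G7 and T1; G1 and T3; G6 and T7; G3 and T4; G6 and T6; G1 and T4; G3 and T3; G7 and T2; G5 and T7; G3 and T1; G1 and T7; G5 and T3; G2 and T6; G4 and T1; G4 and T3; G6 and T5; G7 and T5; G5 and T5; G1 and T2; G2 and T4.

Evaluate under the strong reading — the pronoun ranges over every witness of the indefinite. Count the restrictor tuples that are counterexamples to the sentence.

"it" takes "a tree" as antecedent — a donkey pronoun bound across the clause boundary.
Strong reading: for every (g,t) with planted(g,t), watered(g,t) ∧ pruned(g,t).
Restrictor pairs: (G1,T2) ✓  (G1,T3) ✓  (G1,T7) ✓  (G2,T5) ✓  (G2,T6) ✗  (G3,T3) ✓  (G4,T3) ✓  (G4,T6) ✗  (G4,T7) ✗  (G5,T5) ✓  (G5,T7) ✓  (G6,T5) ✓  (G6,T6) ✓  (G6,T7) ✓  (G7,T1) ✓  (G7,T5) ✓
Counterexamples (restrictor pairs failing the scope): 3.

3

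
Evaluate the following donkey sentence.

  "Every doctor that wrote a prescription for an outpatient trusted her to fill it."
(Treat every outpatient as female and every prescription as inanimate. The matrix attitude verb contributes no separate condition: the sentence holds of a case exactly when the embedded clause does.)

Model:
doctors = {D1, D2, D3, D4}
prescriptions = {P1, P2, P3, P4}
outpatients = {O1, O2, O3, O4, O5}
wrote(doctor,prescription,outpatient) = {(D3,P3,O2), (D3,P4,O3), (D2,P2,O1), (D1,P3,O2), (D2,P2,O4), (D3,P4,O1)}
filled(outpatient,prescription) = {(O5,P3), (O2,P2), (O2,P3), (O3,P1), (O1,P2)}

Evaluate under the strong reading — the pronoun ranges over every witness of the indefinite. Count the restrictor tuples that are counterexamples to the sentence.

"her" takes "an outpatient" as antecedent and "it" takes "a prescription"; both are donkey pronouns co-varying with the restrictor.
Strong reading: for every (d,p,o) with wrote(d,p,o), filled(o,p).
Restrictor triples: (D1,P3,O2)→filled(O2,P3) ✓  (D2,P2,O1)→filled(O1,P2) ✓  (D2,P2,O4)→filled(O4,P2) ✗  (D3,P3,O2)→filled(O2,P3) ✓  (D3,P4,O1)→filled(O1,P4) ✗  (D3,P4,O3)→filled(O3,P4) ✗
Counterexamples (restrictor triples failing the scope): 3.

3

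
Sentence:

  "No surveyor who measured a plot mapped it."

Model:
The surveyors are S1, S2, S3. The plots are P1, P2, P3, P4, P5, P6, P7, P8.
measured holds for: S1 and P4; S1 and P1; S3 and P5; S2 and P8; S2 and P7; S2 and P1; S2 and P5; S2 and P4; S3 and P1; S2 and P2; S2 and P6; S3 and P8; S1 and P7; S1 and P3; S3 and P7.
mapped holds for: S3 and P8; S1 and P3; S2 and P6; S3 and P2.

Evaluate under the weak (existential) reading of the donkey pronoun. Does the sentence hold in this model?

"it" takes "a plot" as antecedent — a donkey pronoun bound across the clause boundary.
Truth condition: for no (s,p) with measured(s,p) does mapped(s,p) hold.
Restrictor pairs — does the scope hold? (S1,P1):fails  (S1,P3):holds  (S1,P4):fails  (S1,P7):fails  (S2,P1):fails  (S2,P2):fails  (S2,P4):fails  (S2,P5):fails  (S2,P6):holds  (S2,P7):fails  (S2,P8):fails  (S3,P1):fails  (S3,P5):fails  (S3,P7):fails  (S3,P8):holds
Scope holds for 3 pair(s), so the sentence is false.

False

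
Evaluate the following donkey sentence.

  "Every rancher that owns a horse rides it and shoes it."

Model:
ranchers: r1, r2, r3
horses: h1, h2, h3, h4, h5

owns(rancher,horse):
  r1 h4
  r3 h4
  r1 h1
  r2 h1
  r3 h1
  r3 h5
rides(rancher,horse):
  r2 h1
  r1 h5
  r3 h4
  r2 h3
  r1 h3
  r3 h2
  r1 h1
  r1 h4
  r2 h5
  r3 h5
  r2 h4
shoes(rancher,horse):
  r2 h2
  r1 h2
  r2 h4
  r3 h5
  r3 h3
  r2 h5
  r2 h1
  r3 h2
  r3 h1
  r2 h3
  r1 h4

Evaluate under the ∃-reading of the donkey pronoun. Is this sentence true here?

"it" takes "a horse" as antecedent — a donkey pronoun bound across the clause boundary.
Weak reading: every rancher r with some owns-horse has at least one owns-horse h such that rides(r,h) ∧ shoes(r,h).
Per rancher: r1:✓  r2:✓  r3:✓
Every rancher in the restrictor has a witness.

True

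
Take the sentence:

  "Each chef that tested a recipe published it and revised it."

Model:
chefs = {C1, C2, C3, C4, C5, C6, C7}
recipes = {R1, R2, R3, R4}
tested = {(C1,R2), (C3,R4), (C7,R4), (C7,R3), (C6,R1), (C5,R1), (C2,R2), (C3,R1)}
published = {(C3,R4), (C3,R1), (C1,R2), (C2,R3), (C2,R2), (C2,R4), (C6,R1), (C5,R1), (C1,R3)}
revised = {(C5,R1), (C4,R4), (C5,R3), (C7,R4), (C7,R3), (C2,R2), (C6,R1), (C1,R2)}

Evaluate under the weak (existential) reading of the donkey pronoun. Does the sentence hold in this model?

"it" takes "a recipe" as antecedent — a donkey pronoun bound across the clause boundary.
Weak reading: every chef c with some tested-recipe has at least one tested-recipe r such that published(c,r) ∧ revised(c,r).
Per chef: C1:✓  C2:✓  C3:✗  C5:✓  C6:✓  C7:✗
C3 has no witness among its tested-recipes.

False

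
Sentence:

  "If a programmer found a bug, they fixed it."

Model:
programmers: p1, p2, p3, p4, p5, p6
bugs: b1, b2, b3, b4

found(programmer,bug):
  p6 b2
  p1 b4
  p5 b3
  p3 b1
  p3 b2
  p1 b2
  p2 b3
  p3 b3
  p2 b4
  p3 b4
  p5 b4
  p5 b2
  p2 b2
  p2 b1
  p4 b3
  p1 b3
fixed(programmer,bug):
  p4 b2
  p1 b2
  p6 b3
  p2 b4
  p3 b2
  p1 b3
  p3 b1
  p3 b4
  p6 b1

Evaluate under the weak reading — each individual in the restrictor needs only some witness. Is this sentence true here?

False

"it" takes "a bug" as antecedent — a donkey pronoun bound across the clause boundary.
Weak reading: every programmer p with some found-bug has at least one found-bug b such that fixed(p,b).
Per programmer: p1:✓  p2:✓  p3:✓  p4:✗  p5:✗  p6:✗
p4 has no witness among its found-bugs.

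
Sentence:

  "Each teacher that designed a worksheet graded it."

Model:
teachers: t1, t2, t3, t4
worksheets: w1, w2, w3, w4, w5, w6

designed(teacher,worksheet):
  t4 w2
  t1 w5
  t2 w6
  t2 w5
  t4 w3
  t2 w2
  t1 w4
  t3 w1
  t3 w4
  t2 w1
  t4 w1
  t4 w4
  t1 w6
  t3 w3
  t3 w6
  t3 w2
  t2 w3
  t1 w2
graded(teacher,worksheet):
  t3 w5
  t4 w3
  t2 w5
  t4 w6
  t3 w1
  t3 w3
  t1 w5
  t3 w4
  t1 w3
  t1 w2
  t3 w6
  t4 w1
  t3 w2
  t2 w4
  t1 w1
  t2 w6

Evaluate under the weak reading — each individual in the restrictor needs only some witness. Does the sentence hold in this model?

"it" takes "a worksheet" as antecedent — a donkey pronoun bound across the clause boundary.
Weak reading: every teacher t with some designed-worksheet has at least one designed-worksheet w such that graded(t,w).
Per teacher: t1:✓  t2:✓  t3:✓  t4:✓
Every teacher in the restrictor has a witness.

True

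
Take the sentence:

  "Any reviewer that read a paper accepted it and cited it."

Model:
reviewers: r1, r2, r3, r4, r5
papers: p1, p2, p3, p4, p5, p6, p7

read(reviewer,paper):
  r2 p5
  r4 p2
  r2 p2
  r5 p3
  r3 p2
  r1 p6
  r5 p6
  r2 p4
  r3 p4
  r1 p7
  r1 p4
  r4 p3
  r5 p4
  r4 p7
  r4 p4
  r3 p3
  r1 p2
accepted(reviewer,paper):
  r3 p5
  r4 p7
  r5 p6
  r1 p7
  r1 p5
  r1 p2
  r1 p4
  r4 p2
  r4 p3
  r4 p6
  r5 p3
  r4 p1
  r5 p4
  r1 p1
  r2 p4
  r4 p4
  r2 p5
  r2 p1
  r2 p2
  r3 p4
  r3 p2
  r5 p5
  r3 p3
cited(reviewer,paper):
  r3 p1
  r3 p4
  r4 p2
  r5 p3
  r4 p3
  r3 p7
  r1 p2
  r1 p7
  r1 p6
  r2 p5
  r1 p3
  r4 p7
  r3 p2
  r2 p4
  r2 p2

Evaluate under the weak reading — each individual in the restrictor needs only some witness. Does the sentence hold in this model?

True

"it" takes "a paper" as antecedent — a donkey pronoun bound across the clause boundary.
Weak reading: every reviewer r with some read-paper has at least one read-paper p such that accepted(r,p) ∧ cited(r,p).
Per reviewer: r1:✓  r2:✓  r3:✓  r4:✓  r5:✓
Every reviewer in the restrictor has a witness.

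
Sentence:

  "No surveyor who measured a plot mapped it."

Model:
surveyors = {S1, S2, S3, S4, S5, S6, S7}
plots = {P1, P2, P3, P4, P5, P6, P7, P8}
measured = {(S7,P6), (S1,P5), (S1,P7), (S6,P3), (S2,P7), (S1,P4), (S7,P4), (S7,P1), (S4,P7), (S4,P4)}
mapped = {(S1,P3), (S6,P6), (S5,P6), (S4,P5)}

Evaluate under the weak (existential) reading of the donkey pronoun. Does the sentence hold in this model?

"it" takes "a plot" as antecedent — a donkey pronoun bound across the clause boundary.
Truth condition: for no (s,p) with measured(s,p) does mapped(s,p) hold.
Restrictor pairs — does the scope hold? (S1,P4):fails  (S1,P5):fails  (S1,P7):fails  (S2,P7):fails  (S4,P4):fails  (S4,P7):fails  (S6,P3):fails  (S7,P1):fails  (S7,P4):fails  (S7,P6):fails
Scope holds for no restrictor pair, so the sentence is true.

True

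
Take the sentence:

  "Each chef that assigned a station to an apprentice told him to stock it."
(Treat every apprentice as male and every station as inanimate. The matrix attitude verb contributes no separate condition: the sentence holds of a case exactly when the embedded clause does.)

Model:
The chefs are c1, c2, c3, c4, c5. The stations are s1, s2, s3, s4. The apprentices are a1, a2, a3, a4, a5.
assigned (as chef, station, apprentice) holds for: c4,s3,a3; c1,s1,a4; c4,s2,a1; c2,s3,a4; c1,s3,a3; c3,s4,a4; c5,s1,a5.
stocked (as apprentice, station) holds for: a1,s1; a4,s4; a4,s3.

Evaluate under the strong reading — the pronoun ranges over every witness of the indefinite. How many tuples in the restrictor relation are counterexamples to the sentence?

5

"him" takes "an apprentice" as antecedent and "it" takes "a station"; both are donkey pronouns co-varying with the restrictor.
Strong reading: for every (c,s,a) with assigned(c,s,a), stocked(a,s).
Restrictor triples: (c1,s1,a4)→stocked(a4,s1) ✗  (c1,s3,a3)→stocked(a3,s3) ✗  (c2,s3,a4)→stocked(a4,s3) ✓  (c3,s4,a4)→stocked(a4,s4) ✓  (c4,s2,a1)→stocked(a1,s2) ✗  (c4,s3,a3)→stocked(a3,s3) ✗  (c5,s1,a5)→stocked(a5,s1) ✗
Counterexamples (restrictor triples failing the scope): 5.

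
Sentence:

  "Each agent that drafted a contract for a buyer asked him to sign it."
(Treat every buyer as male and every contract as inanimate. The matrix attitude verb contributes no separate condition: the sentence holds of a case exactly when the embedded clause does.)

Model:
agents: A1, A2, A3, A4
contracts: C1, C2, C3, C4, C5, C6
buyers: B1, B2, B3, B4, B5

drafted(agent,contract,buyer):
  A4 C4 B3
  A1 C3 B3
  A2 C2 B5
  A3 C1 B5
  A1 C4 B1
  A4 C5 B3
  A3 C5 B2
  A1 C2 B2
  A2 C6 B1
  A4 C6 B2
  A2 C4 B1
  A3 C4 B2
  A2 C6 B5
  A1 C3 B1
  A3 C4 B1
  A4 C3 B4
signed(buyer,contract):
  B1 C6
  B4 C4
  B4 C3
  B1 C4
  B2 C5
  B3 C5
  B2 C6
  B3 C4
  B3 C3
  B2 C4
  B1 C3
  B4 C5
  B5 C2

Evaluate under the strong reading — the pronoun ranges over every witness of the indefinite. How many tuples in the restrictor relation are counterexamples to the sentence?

3

"him" takes "a buyer" as antecedent and "it" takes "a contract"; both are donkey pronouns co-varying with the restrictor.
Strong reading: for every (a,c,b) with drafted(a,c,b), signed(b,c).
Restrictor triples: (A1,C2,B2)→signed(B2,C2) ✗  (A1,C3,B1)→signed(B1,C3) ✓  (A1,C3,B3)→signed(B3,C3) ✓  (A1,C4,B1)→signed(B1,C4) ✓  (A2,C2,B5)→signed(B5,C2) ✓  (A2,C4,B1)→signed(B1,C4) ✓  (A2,C6,B1)→signed(B1,C6) ✓  (A2,C6,B5)→signed(B5,C6) ✗  (A3,C1,B5)→signed(B5,C1) ✗  (A3,C4,B1)→signed(B1,C4) ✓  (A3,C4,B2)→signed(B2,C4) ✓  (A3,C5,B2)→signed(B2,C5) ✓  (A4,C3,B4)→signed(B4,C3) ✓  (A4,C4,B3)→signed(B3,C4) ✓  (A4,C5,B3)→signed(B3,C5) ✓  (A4,C6,B2)→signed(B2,C6) ✓
Counterexamples (restrictor triples failing the scope): 3.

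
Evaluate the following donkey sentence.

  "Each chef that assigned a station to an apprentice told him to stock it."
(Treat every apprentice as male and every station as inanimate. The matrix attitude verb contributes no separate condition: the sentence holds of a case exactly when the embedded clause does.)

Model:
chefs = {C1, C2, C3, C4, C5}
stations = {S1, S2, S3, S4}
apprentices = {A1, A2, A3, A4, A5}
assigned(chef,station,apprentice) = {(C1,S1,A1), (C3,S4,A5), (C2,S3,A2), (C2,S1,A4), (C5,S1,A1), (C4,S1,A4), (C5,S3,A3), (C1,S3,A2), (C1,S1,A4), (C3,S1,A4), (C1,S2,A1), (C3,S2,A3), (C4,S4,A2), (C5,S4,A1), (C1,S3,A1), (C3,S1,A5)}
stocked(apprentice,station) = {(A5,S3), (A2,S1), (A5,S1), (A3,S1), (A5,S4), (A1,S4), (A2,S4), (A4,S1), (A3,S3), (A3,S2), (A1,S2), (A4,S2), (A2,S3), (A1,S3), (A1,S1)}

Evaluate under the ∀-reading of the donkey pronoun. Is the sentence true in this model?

"him" takes "an apprentice" as antecedent and "it" takes "a station"; both are donkey pronouns co-varying with the restrictor.
Strong reading: for every (c,s,a) with assigned(c,s,a), stocked(a,s).
Restrictor triples: (C1,S1,A1)→stocked(A1,S1) ✓  (C1,S1,A4)→stocked(A4,S1) ✓  (C1,S2,A1)→stocked(A1,S2) ✓  (C1,S3,A1)→stocked(A1,S3) ✓  (C1,S3,A2)→stocked(A2,S3) ✓  (C2,S1,A4)→stocked(A4,S1) ✓  (C2,S3,A2)→stocked(A2,S3) ✓  (C3,S1,A4)→stocked(A4,S1) ✓  (C3,S1,A5)→stocked(A5,S1) ✓  (C3,S2,A3)→stocked(A3,S2) ✓  (C3,S4,A5)→stocked(A5,S4) ✓  (C4,S1,A4)→stocked(A4,S1) ✓  (C4,S4,A2)→stocked(A2,S4) ✓  (C5,S1,A1)→stocked(A1,S1) ✓  (C5,S3,A3)→stocked(A3,S3) ✓  (C5,S4,A1)→stocked(A1,S4) ✓
Every restrictor triple satisfies the scope.

True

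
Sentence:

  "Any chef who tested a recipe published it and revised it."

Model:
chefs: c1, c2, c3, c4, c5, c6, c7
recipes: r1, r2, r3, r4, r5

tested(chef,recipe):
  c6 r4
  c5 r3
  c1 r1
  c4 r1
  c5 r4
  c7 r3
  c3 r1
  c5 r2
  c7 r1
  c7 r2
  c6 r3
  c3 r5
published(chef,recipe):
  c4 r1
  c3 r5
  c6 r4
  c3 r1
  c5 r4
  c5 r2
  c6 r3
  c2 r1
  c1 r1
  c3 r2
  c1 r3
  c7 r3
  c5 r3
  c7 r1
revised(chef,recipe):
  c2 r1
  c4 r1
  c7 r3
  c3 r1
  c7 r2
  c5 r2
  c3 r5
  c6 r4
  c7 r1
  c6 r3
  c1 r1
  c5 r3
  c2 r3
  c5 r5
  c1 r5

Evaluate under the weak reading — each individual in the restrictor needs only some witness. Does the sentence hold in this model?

"it" takes "a recipe" as antecedent — a donkey pronoun bound across the clause boundary.
Weak reading: every chef c with some tested-recipe has at least one tested-recipe r such that published(c,r) ∧ revised(c,r).
Per chef: c1:✓  c3:✓  c4:✓  c5:✓  c6:✓  c7:✓
Every chef in the restrictor has a witness.

True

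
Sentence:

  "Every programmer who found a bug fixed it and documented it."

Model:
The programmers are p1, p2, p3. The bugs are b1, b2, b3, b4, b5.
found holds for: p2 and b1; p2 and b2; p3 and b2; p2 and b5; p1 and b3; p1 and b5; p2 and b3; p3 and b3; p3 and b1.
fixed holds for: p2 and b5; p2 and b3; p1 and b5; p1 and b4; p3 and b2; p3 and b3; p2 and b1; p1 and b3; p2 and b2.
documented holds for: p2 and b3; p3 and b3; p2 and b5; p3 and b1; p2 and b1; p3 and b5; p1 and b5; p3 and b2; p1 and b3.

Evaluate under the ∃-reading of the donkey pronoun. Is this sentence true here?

"it" takes "a bug" as antecedent — a donkey pronoun bound across the clause boundary.
Weak reading: every programmer p with some found-bug has at least one found-bug b such that fixed(p,b) ∧ documented(p,b).
Per programmer: p1:✓  p2:✓  p3:✓
Every programmer in the restrictor has a witness.

True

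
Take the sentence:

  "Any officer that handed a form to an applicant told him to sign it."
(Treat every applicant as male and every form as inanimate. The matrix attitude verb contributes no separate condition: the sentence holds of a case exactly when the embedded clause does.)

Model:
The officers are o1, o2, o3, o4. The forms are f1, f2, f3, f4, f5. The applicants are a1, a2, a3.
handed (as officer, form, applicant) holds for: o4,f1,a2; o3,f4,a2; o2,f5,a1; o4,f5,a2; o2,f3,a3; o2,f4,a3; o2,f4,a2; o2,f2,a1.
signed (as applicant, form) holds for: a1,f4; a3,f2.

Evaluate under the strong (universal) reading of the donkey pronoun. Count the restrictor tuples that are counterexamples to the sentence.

8

"him" takes "an applicant" as antecedent and "it" takes "a form"; both are donkey pronouns co-varying with the restrictor.
Strong reading: for every (o,f,a) with handed(o,f,a), signed(a,f).
Restrictor triples: (o2,f2,a1)→signed(a1,f2) ✗  (o2,f3,a3)→signed(a3,f3) ✗  (o2,f4,a2)→signed(a2,f4) ✗  (o2,f4,a3)→signed(a3,f4) ✗  (o2,f5,a1)→signed(a1,f5) ✗  (o3,f4,a2)→signed(a2,f4) ✗  (o4,f1,a2)→signed(a2,f1) ✗  (o4,f5,a2)→signed(a2,f5) ✗
Counterexamples (restrictor triples failing the scope): 8.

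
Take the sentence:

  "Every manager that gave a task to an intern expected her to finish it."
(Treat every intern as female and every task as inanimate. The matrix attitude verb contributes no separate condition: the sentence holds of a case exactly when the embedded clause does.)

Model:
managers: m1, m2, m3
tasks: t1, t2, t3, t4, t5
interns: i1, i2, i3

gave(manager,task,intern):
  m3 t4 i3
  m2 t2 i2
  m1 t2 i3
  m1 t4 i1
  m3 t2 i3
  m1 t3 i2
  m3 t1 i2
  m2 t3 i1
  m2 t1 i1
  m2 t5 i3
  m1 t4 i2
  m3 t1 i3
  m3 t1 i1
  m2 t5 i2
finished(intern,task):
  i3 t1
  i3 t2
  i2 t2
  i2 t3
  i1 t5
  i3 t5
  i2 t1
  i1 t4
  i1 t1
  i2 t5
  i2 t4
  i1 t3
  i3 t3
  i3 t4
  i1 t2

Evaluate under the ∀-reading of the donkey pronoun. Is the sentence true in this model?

"her" takes "an intern" as antecedent and "it" takes "a task"; both are donkey pronouns co-varying with the restrictor.
Strong reading: for every (m,t,i) with gave(m,t,i), finished(i,t).
Restrictor triples: (m1,t2,i3)→finished(i3,t2) ✓  (m1,t3,i2)→finished(i2,t3) ✓  (m1,t4,i1)→finished(i1,t4) ✓  (m1,t4,i2)→finished(i2,t4) ✓  (m2,t1,i1)→finished(i1,t1) ✓  (m2,t2,i2)→finished(i2,t2) ✓  (m2,t3,i1)→finished(i1,t3) ✓  (m2,t5,i2)→finished(i2,t5) ✓  (m2,t5,i3)→finished(i3,t5) ✓  (m3,t1,i1)→finished(i1,t1) ✓  (m3,t1,i2)→finished(i2,t1) ✓  (m3,t1,i3)→finished(i3,t1) ✓  (m3,t2,i3)→finished(i3,t2) ✓  (m3,t4,i3)→finished(i3,t4) ✓
Every restrictor triple satisfies the scope.

True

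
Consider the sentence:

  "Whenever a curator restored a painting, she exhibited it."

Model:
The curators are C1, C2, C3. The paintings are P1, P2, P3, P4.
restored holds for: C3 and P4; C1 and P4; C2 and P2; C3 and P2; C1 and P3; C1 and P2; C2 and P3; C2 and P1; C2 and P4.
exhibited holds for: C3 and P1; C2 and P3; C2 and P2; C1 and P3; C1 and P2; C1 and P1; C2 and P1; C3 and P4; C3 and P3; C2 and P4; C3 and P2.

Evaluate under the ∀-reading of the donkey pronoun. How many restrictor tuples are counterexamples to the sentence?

"it" takes "a painting" as antecedent — a donkey pronoun bound across the clause boundary.
Strong reading: for every (c,p) with restored(c,p), exhibited(c,p).
Restrictor pairs: (C1,P2) ✓  (C1,P3) ✓  (C1,P4) ✗  (C2,P1) ✓  (C2,P2) ✓  (C2,P3) ✓  (C2,P4) ✓  (C3,P2) ✓  (C3,P4) ✓
Counterexamples (restrictor pairs failing the scope): 1.

1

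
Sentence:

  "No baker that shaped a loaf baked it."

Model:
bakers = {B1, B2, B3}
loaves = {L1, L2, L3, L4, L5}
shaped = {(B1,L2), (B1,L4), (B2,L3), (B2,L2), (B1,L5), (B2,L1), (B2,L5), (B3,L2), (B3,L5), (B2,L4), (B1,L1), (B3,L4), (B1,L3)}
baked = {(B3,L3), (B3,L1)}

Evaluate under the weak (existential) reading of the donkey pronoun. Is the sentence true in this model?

True

"it" takes "a loaf" as antecedent — a donkey pronoun bound across the clause boundary.
Truth condition: for no (b,l) with shaped(b,l) does baked(b,l) hold.
Restrictor pairs — does the scope hold? (B1,L1):fails  (B1,L2):fails  (B1,L3):fails  (B1,L4):fails  (B1,L5):fails  (B2,L1):fails  (B2,L2):fails  (B2,L3):fails  (B2,L4):fails  (B2,L5):fails  (B3,L2):fails  (B3,L4):fails  (B3,L5):fails
Scope holds for no restrictor pair, so the sentence is true.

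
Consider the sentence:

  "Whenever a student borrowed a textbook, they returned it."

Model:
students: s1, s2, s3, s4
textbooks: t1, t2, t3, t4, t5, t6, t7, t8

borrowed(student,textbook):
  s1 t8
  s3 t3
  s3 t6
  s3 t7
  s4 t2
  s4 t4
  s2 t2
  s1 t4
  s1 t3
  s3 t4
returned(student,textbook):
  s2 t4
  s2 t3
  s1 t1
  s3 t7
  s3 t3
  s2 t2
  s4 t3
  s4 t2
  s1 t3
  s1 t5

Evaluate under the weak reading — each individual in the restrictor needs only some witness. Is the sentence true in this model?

"it" takes "a textbook" as antecedent — a donkey pronoun bound across the clause boundary.
Weak reading: every student s with some borrowed-textbook has at least one borrowed-textbook t such that returned(s,t).
Per student: s1:✓  s2:✓  s3:✓  s4:✓
Every student in the restrictor has a witness.

True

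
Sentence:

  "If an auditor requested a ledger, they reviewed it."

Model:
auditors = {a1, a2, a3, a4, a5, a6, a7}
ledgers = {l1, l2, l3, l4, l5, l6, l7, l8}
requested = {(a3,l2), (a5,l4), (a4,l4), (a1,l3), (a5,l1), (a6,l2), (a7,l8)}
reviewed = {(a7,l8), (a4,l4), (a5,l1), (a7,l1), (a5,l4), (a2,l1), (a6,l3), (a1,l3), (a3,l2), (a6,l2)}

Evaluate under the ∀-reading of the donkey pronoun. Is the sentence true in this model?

True

"it" takes "a ledger" as antecedent — a donkey pronoun bound across the clause boundary.
Strong reading: for every (a,l) with requested(a,l), reviewed(a,l).
Restrictor pairs: (a1,l3) ✓  (a3,l2) ✓  (a4,l4) ✓  (a5,l1) ✓  (a5,l4) ✓  (a6,l2) ✓  (a7,l8) ✓
Every restrictor pair satisfies the scope.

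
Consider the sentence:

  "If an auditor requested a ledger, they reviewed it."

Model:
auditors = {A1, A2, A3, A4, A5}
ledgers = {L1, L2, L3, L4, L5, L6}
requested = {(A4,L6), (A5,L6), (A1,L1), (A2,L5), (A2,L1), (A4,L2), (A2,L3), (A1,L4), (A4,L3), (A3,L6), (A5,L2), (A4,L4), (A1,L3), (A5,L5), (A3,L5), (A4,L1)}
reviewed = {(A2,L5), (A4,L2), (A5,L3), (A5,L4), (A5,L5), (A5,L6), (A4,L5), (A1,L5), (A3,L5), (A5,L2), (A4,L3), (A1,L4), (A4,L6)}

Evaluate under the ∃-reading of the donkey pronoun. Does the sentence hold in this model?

"it" takes "a ledger" as antecedent — a donkey pronoun bound across the clause boundary.
Weak reading: every auditor a with some requested-ledger has at least one requested-ledger l such that reviewed(a,l).
Per auditor: A1:✓  A2:✓  A3:✓  A4:✓  A5:✓
Every auditor in the restrictor has a witness.

True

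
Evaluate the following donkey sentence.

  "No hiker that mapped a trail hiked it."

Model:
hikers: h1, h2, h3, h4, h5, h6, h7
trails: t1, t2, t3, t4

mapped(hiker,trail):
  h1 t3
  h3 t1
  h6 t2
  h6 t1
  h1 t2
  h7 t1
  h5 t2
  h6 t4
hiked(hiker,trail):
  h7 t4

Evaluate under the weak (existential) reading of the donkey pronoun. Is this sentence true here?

True

"it" takes "a trail" as antecedent — a donkey pronoun bound across the clause boundary.
Truth condition: for no (h,t) with mapped(h,t) does hiked(h,t) hold.
Restrictor pairs — does the scope hold? (h1,t2):fails  (h1,t3):fails  (h3,t1):fails  (h5,t2):fails  (h6,t1):fails  (h6,t2):fails  (h6,t4):fails  (h7,t1):fails
Scope holds for no restrictor pair, so the sentence is true.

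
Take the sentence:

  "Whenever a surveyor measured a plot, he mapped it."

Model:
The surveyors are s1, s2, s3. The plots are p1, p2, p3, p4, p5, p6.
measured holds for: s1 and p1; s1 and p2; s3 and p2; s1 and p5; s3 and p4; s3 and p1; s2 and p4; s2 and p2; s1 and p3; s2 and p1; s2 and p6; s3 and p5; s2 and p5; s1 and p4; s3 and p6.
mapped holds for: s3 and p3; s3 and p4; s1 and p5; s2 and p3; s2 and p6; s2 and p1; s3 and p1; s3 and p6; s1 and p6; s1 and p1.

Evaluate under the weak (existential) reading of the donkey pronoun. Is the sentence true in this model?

True

"it" takes "a plot" as antecedent — a donkey pronoun bound across the clause boundary.
Weak reading: every surveyor s with some measured-plot has at least one measured-plot p such that mapped(s,p).
Per surveyor: s1:✓  s2:✓  s3:✓
Every surveyor in the restrictor has a witness.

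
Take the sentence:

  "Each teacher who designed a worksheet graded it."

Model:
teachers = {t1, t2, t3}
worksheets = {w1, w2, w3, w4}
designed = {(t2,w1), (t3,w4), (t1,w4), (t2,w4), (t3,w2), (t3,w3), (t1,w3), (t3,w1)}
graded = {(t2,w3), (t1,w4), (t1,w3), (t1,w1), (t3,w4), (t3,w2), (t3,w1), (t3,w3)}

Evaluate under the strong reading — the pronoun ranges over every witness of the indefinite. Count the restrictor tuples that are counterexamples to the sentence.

"it" takes "a worksheet" as antecedent — a donkey pronoun bound across the clause boundary.
Strong reading: for every (t,w) with designed(t,w), graded(t,w).
Restrictor pairs: (t1,w3) ✓  (t1,w4) ✓  (t2,w1) ✗  (t2,w4) ✗  (t3,w1) ✓  (t3,w2) ✓  (t3,w3) ✓  (t3,w4) ✓
Counterexamples (restrictor pairs failing the scope): 2.

2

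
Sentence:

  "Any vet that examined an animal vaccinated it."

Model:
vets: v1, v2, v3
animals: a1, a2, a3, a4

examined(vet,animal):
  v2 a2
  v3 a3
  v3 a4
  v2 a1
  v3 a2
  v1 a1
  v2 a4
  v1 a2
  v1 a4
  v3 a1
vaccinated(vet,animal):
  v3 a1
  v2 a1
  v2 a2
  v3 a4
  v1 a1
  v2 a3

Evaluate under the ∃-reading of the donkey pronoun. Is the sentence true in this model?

True

"it" takes "an animal" as antecedent — a donkey pronoun bound across the clause boundary.
Weak reading: every vet v with some examined-animal has at least one examined-animal a such that vaccinated(v,a).
Per vet: v1:✓  v2:✓  v3:✓
Every vet in the restrictor has a witness.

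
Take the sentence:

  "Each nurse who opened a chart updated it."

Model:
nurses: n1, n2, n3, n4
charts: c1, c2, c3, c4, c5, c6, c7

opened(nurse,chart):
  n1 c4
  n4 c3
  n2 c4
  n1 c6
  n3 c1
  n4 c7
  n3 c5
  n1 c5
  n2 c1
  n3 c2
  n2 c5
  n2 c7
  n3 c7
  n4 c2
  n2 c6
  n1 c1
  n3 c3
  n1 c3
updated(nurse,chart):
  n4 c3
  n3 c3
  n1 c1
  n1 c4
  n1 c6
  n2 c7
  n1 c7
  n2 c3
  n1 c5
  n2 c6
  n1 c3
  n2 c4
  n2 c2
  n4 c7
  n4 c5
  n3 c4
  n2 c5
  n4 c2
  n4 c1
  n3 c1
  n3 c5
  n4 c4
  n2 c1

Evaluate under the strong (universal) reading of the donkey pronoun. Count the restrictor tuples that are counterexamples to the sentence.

2

"it" takes "a chart" as antecedent — a donkey pronoun bound across the clause boundary.
Strong reading: for every (n,c) with opened(n,c), updated(n,c).
Restrictor pairs: (n1,c1) ✓  (n1,c3) ✓  (n1,c4) ✓  (n1,c5) ✓  (n1,c6) ✓  (n2,c1) ✓  (n2,c4) ✓  (n2,c5) ✓  (n2,c6) ✓  (n2,c7) ✓  (n3,c1) ✓  (n3,c2) ✗  (n3,c3) ✓  (n3,c5) ✓  (n3,c7) ✗  (n4,c2) ✓  (n4,c3) ✓  (n4,c7) ✓
Counterexamples (restrictor pairs failing the scope): 2.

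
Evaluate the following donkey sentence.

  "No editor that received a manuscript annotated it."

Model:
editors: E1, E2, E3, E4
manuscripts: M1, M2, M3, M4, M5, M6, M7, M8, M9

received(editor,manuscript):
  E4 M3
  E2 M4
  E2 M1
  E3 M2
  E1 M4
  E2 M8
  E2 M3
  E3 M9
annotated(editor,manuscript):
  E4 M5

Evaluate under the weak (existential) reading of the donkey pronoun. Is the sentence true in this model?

"it" takes "a manuscript" as antecedent — a donkey pronoun bound across the clause boundary.
Truth condition: for no (e,m) with received(e,m) does annotated(e,m) hold.
Restrictor pairs — does the scope hold? (E1,M4):fails  (E2,M1):fails  (E2,M3):fails  (E2,M4):fails  (E2,M8):fails  (E3,M2):fails  (E3,M9):fails  (E4,M3):fails
Scope holds for no restrictor pair, so the sentence is true.

True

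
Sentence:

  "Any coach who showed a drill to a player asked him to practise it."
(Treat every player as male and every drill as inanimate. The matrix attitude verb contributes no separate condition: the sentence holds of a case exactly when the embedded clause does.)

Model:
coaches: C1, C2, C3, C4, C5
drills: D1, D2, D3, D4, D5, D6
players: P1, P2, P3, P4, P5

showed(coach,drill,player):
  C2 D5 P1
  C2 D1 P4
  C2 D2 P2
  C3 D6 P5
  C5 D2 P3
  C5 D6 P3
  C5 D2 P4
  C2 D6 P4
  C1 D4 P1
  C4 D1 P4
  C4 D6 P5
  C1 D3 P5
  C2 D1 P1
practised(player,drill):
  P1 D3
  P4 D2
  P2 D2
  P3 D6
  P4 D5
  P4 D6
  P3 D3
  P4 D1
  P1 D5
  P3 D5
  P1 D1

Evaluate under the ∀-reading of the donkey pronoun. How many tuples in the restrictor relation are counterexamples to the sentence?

"him" takes "a player" as antecedent and "it" takes "a drill"; both are donkey pronouns co-varying with the restrictor.
Strong reading: for every (c,d,p) with showed(c,d,p), practised(p,d).
Restrictor triples: (C1,D3,P5)→practised(P5,D3) ✗  (C1,D4,P1)→practised(P1,D4) ✗  (C2,D1,P1)→practised(P1,D1) ✓  (C2,D1,P4)→practised(P4,D1) ✓  (C2,D2,P2)→practised(P2,D2) ✓  (C2,D5,P1)→practised(P1,D5) ✓  (C2,D6,P4)→practised(P4,D6) ✓  (C3,D6,P5)→practised(P5,D6) ✗  (C4,D1,P4)→practised(P4,D1) ✓  (C4,D6,P5)→practised(P5,D6) ✗  (C5,D2,P3)→practised(P3,D2) ✗  (C5,D2,P4)→practised(P4,D2) ✓  (C5,D6,P3)→practised(P3,D6) ✓
Counterexamples (restrictor triples failing the scope): 5.

5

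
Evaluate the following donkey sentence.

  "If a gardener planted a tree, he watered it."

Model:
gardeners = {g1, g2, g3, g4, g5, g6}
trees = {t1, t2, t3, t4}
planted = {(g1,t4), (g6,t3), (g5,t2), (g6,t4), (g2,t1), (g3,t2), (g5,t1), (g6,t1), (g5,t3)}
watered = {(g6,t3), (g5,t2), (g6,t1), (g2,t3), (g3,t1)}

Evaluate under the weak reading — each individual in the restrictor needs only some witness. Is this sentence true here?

False

"it" takes "a tree" as antecedent — a donkey pronoun bound across the clause boundary.
Weak reading: every gardener g with some planted-tree has at least one planted-tree t such that watered(g,t).
Per gardener: g1:✗  g2:✗  g3:✗  g5:✓  g6:✓
g1 has no witness among its planted-trees.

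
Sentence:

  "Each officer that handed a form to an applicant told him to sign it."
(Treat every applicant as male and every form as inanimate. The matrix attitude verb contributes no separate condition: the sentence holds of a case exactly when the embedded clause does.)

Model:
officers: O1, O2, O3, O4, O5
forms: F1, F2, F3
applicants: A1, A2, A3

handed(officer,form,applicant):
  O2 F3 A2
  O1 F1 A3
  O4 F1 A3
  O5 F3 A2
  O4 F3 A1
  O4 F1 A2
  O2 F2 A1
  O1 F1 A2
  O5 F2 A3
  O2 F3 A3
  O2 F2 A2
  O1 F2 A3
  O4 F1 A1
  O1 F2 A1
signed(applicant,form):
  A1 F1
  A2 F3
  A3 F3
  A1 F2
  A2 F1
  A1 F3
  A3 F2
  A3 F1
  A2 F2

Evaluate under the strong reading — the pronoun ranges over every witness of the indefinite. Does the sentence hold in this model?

"him" takes "an applicant" as antecedent and "it" takes "a form"; both are donkey pronouns co-varying with the restrictor.
Strong reading: for every (o,f,a) with handed(o,f,a), signed(a,f).
Restrictor triples: (O1,F1,A2)→signed(A2,F1) ✓  (O1,F1,A3)→signed(A3,F1) ✓  (O1,F2,A1)→signed(A1,F2) ✓  (O1,F2,A3)→signed(A3,F2) ✓  (O2,F2,A1)→signed(A1,F2) ✓  (O2,F2,A2)→signed(A2,F2) ✓  (O2,F3,A2)→signed(A2,F3) ✓  (O2,F3,A3)→signed(A3,F3) ✓  (O4,F1,A1)→signed(A1,F1) ✓  (O4,F1,A2)→signed(A2,F1) ✓  (O4,F1,A3)→signed(A3,F1) ✓  (O4,F3,A1)→signed(A1,F3) ✓  (O5,F2,A3)→signed(A3,F2) ✓  (O5,F3,A2)→signed(A2,F3) ✓
Every restrictor triple satisfies the scope.

True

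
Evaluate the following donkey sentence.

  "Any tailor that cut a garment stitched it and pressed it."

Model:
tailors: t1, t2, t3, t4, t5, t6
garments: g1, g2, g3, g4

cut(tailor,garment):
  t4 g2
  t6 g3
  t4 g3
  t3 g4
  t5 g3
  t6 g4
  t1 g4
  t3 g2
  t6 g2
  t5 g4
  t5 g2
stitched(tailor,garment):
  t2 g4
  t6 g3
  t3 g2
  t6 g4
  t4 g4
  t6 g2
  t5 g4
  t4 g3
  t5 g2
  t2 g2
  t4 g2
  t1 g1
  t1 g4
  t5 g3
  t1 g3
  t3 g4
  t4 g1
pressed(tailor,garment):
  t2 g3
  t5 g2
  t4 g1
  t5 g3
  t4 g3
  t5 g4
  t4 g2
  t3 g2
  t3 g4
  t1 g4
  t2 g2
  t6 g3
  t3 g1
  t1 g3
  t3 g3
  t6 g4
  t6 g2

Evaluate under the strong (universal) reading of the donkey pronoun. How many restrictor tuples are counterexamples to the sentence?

0

"it" takes "a garment" as antecedent — a donkey pronoun bound across the clause boundary.
Strong reading: for every (t,g) with cut(t,g), stitched(t,g) ∧ pressed(t,g).
Restrictor pairs: (t1,g4) ✓  (t3,g2) ✓  (t3,g4) ✓  (t4,g2) ✓  (t4,g3) ✓  (t5,g2) ✓  (t5,g3) ✓  (t5,g4) ✓  (t6,g2) ✓  (t6,g3) ✓  (t6,g4) ✓
Counterexamples (restrictor pairs failing the scope): 0.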